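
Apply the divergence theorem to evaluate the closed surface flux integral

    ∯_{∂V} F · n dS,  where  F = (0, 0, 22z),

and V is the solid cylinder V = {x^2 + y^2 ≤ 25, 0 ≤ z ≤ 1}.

By the divergence theorem,

    ∯_{∂V} F · n dS = ∭_V (∇ · F) dV.

Compute the divergence:
    ∇ · F = ∂F_x/∂x + ∂F_y/∂y + ∂F_z/∂z = 0 + 0 + 22 = 22.

In cylindrical coordinates, x = r cos(θ), y = r sin(θ), z = z, dV = r dr dθ dz, with 0 ≤ r ≤ 5, 0 ≤ θ ≤ 2π, 0 ≤ z ≤ 1.

The integrand, after substitution and multiplying by the volume element, becomes (22) · r, so

    ∭_V (∇·F) dV = ∫_0^{2π} ∫_0^{5} ∫_0^{1} (22) · r dz dr dθ.

Inner (z from 0 to 1): 22r.
Middle (r from 0 to 5): 275.
Outer (θ from 0 to 2π): 550π.

Therefore ∯_{∂V} F · n dS = 550π.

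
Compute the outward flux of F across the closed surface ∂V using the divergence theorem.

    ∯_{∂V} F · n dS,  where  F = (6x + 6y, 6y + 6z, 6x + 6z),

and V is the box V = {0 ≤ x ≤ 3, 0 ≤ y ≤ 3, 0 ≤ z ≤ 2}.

By the divergence theorem,

    ∯_{∂V} F · n dS = ∭_V (∇ · F) dV.

Compute the divergence:
    ∇ · F = ∂F_x/∂x + ∂F_y/∂y + ∂F_z/∂z = 6 + 6 + 6 = 18.

V is a rectangular box, so dV = dx dy dz with 0 ≤ x ≤ 3, 0 ≤ y ≤ 3, 0 ≤ z ≤ 2.

Integrate (18) over V as an iterated integral:

    ∭_V (∇·F) dV = ∫_0^{3} ∫_0^{3} ∫_0^{2} (18) dz dy dx.

Inner (z from 0 to 2): 36.
Middle (y from 0 to 3): 108.
Outer (x from 0 to 3): 324.

Therefore ∯_{∂V} F · n dS = 324.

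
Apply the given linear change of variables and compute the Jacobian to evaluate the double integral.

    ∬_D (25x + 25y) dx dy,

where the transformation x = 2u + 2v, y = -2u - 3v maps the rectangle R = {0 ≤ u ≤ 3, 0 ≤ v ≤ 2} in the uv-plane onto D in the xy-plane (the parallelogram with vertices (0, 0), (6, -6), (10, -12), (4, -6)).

Compute the Jacobian determinant of (x, y) with respect to (u, v):

    ∂(x,y)/∂(u,v) = | 2  2 | = (2)(-3) - (2)(-2) = -2.
                   | -2  -3 |

Its absolute value is |J| = 2 (the area scaling factor).

Substituting x = 2u + 2v, y = -2u - 3v into the integrand,

    25x + 25y → -25v,

so the integral becomes

    ∬_R (-25v) · |J| du dv = ∫_0^3 ∫_0^2 (-50v) dv du.

Inner (v): -100.
Outer (u): -300.

Therefore ∬_D (25x + 25y) dx dy = -300.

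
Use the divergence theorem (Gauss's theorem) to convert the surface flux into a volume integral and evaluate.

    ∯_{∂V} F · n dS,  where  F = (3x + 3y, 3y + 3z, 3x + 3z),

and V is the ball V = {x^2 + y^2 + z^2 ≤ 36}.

By the divergence theorem,

    ∯_{∂V} F · n dS = ∭_V (∇ · F) dV.

Compute the divergence:
    ∇ · F = ∂F_x/∂x + ∂F_y/∂y + ∂F_z/∂z = 3 + 3 + 3 = 9.

In spherical coordinates, x = ρ sin(φ) cos(θ), y = ρ sin(φ) sin(θ), z = ρ cos(φ), dV = ρ^2 sin(φ) dρ dφ dθ, with 0 ≤ ρ ≤ 6, 0 ≤ φ ≤ π, 0 ≤ θ ≤ 2π.

The integrand, after substitution and multiplying by the volume element, becomes (9) · ρ^2 sin(φ), so

    ∭_V (∇·F) dV = ∫_0^{2π} ∫_0^{π} ∫_0^{6} (9) · ρ^2 sin(φ) dρ dφ dθ.

Inner (ρ from 0 to 6): 648sin(φ).
Middle (φ from 0 to π): 1296.
Outer (θ from 0 to 2π): 2592π.

Therefore ∯_{∂V} F · n dS = 2592π.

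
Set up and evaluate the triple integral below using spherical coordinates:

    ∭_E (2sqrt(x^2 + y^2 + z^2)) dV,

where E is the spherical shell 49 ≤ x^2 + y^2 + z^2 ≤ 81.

In spherical coordinates, x = ρ sin(φ) cos(θ), y = ρ sin(φ) sin(θ), z = ρ cos(φ), and dV = ρ^2 sin(φ) dρ dφ dθ.

The integrand becomes 2ρ, so

    ∭_E (2sqrt(x^2 + y^2 + z^2)) dV = ∫_{0}^{2π} ∫_{0}^{π} ∫_{7}^{9} (2ρ) · ρ^2 sin(φ) dρ dφ dθ.

Inner (ρ): 2080sin(φ).
Middle (φ): 4160.
Outer (θ): 8320π.

Therefore the triple integral equals 8320π.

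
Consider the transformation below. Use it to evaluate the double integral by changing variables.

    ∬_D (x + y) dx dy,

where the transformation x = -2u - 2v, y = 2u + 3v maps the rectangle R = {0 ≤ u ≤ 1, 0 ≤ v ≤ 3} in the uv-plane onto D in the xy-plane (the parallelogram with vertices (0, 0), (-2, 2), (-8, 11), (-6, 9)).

Compute the Jacobian determinant of (x, y) with respect to (u, v):

    ∂(x,y)/∂(u,v) = | -2  -2 | = (-2)(3) - (-2)(2) = -2.
                   | 2  3 |

Its absolute value is |J| = 2 (the area scaling factor).

Substituting x = -2u - 2v, y = 2u + 3v into the integrand,

    x + y → v,

so the integral becomes

    ∬_R (v) · |J| du dv = ∫_0^1 ∫_0^3 (2v) dv du.

Inner (v): 9.
Outer (u): 9.

Therefore ∬_D (x + y) dx dy = 9.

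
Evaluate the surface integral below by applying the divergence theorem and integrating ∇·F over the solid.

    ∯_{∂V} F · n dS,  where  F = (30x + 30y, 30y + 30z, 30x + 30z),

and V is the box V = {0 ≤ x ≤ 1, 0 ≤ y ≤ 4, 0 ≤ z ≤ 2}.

By the divergence theorem,

    ∯_{∂V} F · n dS = ∭_V (∇ · F) dV.

Compute the divergence:
    ∇ · F = ∂F_x/∂x + ∂F_y/∂y + ∂F_z/∂z = 30 + 30 + 30 = 90.

V is a rectangular box, so dV = dx dy dz with 0 ≤ x ≤ 1, 0 ≤ y ≤ 4, 0 ≤ z ≤ 2.

Integrate (90) over V as an iterated integral:

    ∭_V (∇·F) dV = ∫_0^{1} ∫_0^{4} ∫_0^{2} (90) dz dy dx.

Inner (z from 0 to 2): 180.
Middle (y from 0 to 4): 720.
Outer (x from 0 to 1): 720.

Therefore ∯_{∂V} F · n dS = 720.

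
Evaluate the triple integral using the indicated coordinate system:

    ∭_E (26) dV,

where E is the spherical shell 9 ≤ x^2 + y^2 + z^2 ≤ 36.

In spherical coordinates, x = ρ sin(φ) cos(θ), y = ρ sin(φ) sin(θ), z = ρ cos(φ), and dV = ρ^2 sin(φ) dρ dφ dθ.

The integrand becomes 26, so

    ∭_E (26) dV = ∫_{0}^{2π} ∫_{0}^{π} ∫_{3}^{6} (26) · ρ^2 sin(φ) dρ dφ dθ.

Inner (ρ): 1638sin(φ).
Middle (φ): 3276.
Outer (θ): 6552π.

Therefore the triple integral equals 6552π.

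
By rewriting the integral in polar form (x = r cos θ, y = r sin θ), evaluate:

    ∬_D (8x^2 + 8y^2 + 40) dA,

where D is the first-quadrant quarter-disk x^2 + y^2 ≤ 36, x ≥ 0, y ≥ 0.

The region D is 0 ≤ r ≤ 6, 0 ≤ θ ≤ π/2 in polar coordinates, where x = r cos(θ), y = r sin(θ), and dA = r dr dθ.

Under the substitution, the integrand becomes 8r^2 + 40, so

    ∬_D (8x^2 + 8y^2 + 40) dA = ∫_{0}^{π/2} ∫_{0}^{6} (8r^2 + 40) · r dr dθ.

Inner integral (in r): ∫_{0}^{6} (8r^2 + 40) · r dr = 3312.

Outer integral (in θ): ∫_{0}^{π/2} (3312) dθ = 1656π.

Therefore ∬_D (8x^2 + 8y^2 + 40) dA = 1656π.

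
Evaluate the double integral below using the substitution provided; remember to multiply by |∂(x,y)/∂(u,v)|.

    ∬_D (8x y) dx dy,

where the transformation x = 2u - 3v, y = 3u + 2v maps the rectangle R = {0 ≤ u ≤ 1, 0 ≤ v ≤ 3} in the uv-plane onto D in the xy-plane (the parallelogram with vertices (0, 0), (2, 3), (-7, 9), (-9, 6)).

Compute the Jacobian determinant of (x, y) with respect to (u, v):

    ∂(x,y)/∂(u,v) = | 2  -3 | = (2)(2) - (-3)(3) = 13.
                   | 3  2 |

Its absolute value is |J| = 13 (the area scaling factor).

Substituting x = 2u - 3v, y = 3u + 2v into the integrand,

    8x y → 48u^2 - 40u v - 48v^2,

so the integral becomes

    ∬_R (48u^2 - 40u v - 48v^2) · |J| du dv = ∫_0^1 ∫_0^3 (624u^2 - 520u v - 624v^2) dv du.

Inner (v): 1872u^2 - 2340u - 5616.
Outer (u): -6162.

Therefore ∬_D (8x y) dx dy = -6162.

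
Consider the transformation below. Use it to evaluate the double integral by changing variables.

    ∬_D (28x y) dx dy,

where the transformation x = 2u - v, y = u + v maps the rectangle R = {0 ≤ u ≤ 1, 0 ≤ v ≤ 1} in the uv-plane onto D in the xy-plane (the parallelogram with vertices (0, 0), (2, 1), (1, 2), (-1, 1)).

Compute the Jacobian determinant of (x, y) with respect to (u, v):

    ∂(x,y)/∂(u,v) = | 2  -1 | = (2)(1) - (-1)(1) = 3.
                   | 1  1 |

Its absolute value is |J| = 3 (the area scaling factor).

Substituting x = 2u - v, y = u + v into the integrand,

    28x y → 56u^2 + 28u v - 28v^2,

so the integral becomes

    ∬_R (56u^2 + 28u v - 28v^2) · |J| du dv = ∫_0^1 ∫_0^1 (168u^2 + 84u v - 84v^2) dv du.

Inner (v): 168u^2 + 42u - 28.
Outer (u): 49.

Therefore ∬_D (28x y) dx dy = 49.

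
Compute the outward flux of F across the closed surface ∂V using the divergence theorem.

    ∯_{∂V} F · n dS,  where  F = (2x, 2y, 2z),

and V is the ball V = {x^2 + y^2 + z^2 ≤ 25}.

By the divergence theorem,

    ∯_{∂V} F · n dS = ∭_V (∇ · F) dV.

Compute the divergence:
    ∇ · F = ∂F_x/∂x + ∂F_y/∂y + ∂F_z/∂z = 2 + 2 + 2 = 6.

In spherical coordinates, x = ρ sin(φ) cos(θ), y = ρ sin(φ) sin(θ), z = ρ cos(φ), dV = ρ^2 sin(φ) dρ dφ dθ, with 0 ≤ ρ ≤ 5, 0 ≤ φ ≤ π, 0 ≤ θ ≤ 2π.

The integrand, after substitution and multiplying by the volume element, becomes (6) · ρ^2 sin(φ), so

    ∭_V (∇·F) dV = ∫_0^{2π} ∫_0^{π} ∫_0^{5} (6) · ρ^2 sin(φ) dρ dφ dθ.

Inner (ρ from 0 to 5): 250sin(φ).
Middle (φ from 0 to π): 500.
Outer (θ from 0 to 2π): 1000π.

Therefore ∯_{∂V} F · n dS = 1000π.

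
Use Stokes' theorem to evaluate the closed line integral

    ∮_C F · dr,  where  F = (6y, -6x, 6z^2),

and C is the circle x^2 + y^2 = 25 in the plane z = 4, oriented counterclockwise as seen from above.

Let S be the flat disk x^2 + y^2 ≤ 25 in the plane z = 4, with upward unit normal n̂ = ẑ. By Stokes' theorem,

    ∮_C F · dr = ∬_S (∇ × F) · n̂ dS = ∬_D (curl F)_z dA,

where D is the disk x^2 + y^2 ≤ 25.

Compute the curl of F = (6y, -6x, 6z^2):
    (∇ × F)_x = ∂F_z/∂y - ∂F_y/∂z = 0,
    (∇ × F)_y = ∂F_x/∂z - ∂F_z/∂x = 0,
    (∇ × F)_z = ∂F_y/∂x - ∂F_x/∂y = -12.

On z = 4, (curl F)_z = -12.

Convert to polar (x = r cos θ, y = r sin θ, dA = r dr dθ); the integrand becomes -12, so

    ∬_D (curl F)_z dA = ∫_0^{2π} ∫_0^{5} (-12) · r dr dθ.

Inner (r from 0 to 5): -150.
Outer (θ from 0 to 2π): -300π.

Therefore ∮_C F · dr = -300π.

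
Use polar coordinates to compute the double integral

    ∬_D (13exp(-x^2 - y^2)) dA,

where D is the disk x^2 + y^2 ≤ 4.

The region D is 0 ≤ r ≤ 2, 0 ≤ θ ≤ 2π in polar coordinates, where x = r cos(θ), y = r sin(θ), and dA = r dr dθ.

Under the substitution, the integrand becomes 13exp(-r^2), so

    ∬_D (13exp(-x^2 - y^2)) dA = ∫_{0}^{2π} ∫_{0}^{2} (13exp(-r^2)) · r dr dθ.

Inner integral (in r): ∫_{0}^{2} (13exp(-r^2)) · r dr = 13/2 - 13exp(-4)/2.

Outer integral (in θ): ∫_{0}^{2π} (13/2 - 13exp(-4)/2) dθ = -13π exp(-4) + 13π.

Therefore ∬_D (13exp(-x^2 - y^2)) dA = -13π exp(-4) + 13π.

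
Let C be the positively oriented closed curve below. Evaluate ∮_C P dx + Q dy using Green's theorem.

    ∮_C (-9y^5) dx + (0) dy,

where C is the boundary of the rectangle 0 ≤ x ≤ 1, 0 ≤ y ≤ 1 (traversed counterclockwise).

Green's theorem converts the closed line integral into a double integral over the enclosed region D:

    ∮_C P dx + Q dy = ∬_D (∂Q/∂x - ∂P/∂y) dA.

Here P = -9y^5, Q = 0, so

    ∂Q/∂x = 0,    ∂P/∂y = -45y^4,
    ∂Q/∂x - ∂P/∂y = 45y^4.

D is the region 0 ≤ x ≤ 1, 0 ≤ y ≤ 1. Evaluating the double integral:

    ∬_D (45y^4) dA = ∫_0^{1} ∫_0^{1} (45y^4) dy dx.

Inner (y from 0 to 1): 9.
Outer (x from 0 to 1): 9.

Therefore ∮_C P dx + Q dy = 9.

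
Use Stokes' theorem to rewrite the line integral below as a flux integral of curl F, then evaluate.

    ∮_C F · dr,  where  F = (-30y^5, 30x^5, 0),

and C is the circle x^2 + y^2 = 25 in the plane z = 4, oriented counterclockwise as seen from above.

Let S be the flat disk x^2 + y^2 ≤ 25 in the plane z = 4, with upward unit normal n̂ = ẑ. By Stokes' theorem,

    ∮_C F · dr = ∬_S (∇ × F) · n̂ dS = ∬_D (curl F)_z dA,

where D is the disk x^2 + y^2 ≤ 25.

Compute the curl of F = (-30y^5, 30x^5, 0):
    (∇ × F)_x = ∂F_z/∂y - ∂F_y/∂z = 0,
    (∇ × F)_y = ∂F_x/∂z - ∂F_z/∂x = 0,
    (∇ × F)_z = ∂F_y/∂x - ∂F_x/∂y = 150x^4 + 150y^4.

On z = 4, (curl F)_z = 150x^4 + 150y^4.

Convert to polar (x = r cos θ, y = r sin θ, dA = r dr dθ); the integrand becomes 150r^4(sin(θ)^4 + cos(θ)^4), so

    ∬_D (curl F)_z dA = ∫_0^{2π} ∫_0^{5} (150r^4(sin(θ)^4 + cos(θ)^4)) · r dr dθ.

Inner (r from 0 to 5): 390625sin(θ)^4 + 390625cos(θ)^4.
Outer (θ from 0 to 2π): 1171875π/2.

Therefore ∮_C F · dr = 1171875π/2.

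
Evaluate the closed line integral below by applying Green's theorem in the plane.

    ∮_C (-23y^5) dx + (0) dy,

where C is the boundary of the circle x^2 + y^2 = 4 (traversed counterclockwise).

Green's theorem converts the closed line integral into a double integral over the enclosed region D:

    ∮_C P dx + Q dy = ∬_D (∂Q/∂x - ∂P/∂y) dA.

Here P = -23y^5, Q = 0, so

    ∂Q/∂x = 0,    ∂P/∂y = -115y^4,
    ∂Q/∂x - ∂P/∂y = 115y^4.

D is the region x^2 + y^2 ≤ 4. Evaluating the double integral:

In polar coordinates (x = r cos θ, y = r sin θ, dA = r dr dθ) the integrand becomes 115r^4sin(θ)^4, so

    ∬_D (115y^4) dA = ∫_0^{2π} ∫_0^{2} (115r^4sin(θ)^4) · r dr dθ.

Inner (r from 0 to 2): 3680sin(θ)^4/3.
Outer (θ from 0 to 2π): 920π.

Therefore ∮_C P dx + Q dy = 920π.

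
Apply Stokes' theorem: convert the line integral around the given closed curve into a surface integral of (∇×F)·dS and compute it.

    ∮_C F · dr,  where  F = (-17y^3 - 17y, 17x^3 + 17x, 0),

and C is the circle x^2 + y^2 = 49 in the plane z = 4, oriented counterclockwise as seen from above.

Let S be the flat disk x^2 + y^2 ≤ 49 in the plane z = 4, with upward unit normal n̂ = ẑ. By Stokes' theorem,

    ∮_C F · dr = ∬_S (∇ × F) · n̂ dS = ∬_D (curl F)_z dA,

where D is the disk x^2 + y^2 ≤ 49.

Compute the curl of F = (-17y^3 - 17y, 17x^3 + 17x, 0):
    (∇ × F)_x = ∂F_z/∂y - ∂F_y/∂z = 0,
    (∇ × F)_y = ∂F_x/∂z - ∂F_z/∂x = 0,
    (∇ × F)_z = ∂F_y/∂x - ∂F_x/∂y = 51x^2 + 51y^2 + 34.

On z = 4, (curl F)_z = 51x^2 + 51y^2 + 34.

Convert to polar (x = r cos θ, y = r sin θ, dA = r dr dθ); the integrand becomes 51r^2 + 34, so

    ∬_D (curl F)_z dA = ∫_0^{2π} ∫_0^{7} (51r^2 + 34) · r dr dθ.

Inner (r from 0 to 7): 125783/4.
Outer (θ from 0 to 2π): 125783π/2.

Therefore ∮_C F · dr = 125783π/2.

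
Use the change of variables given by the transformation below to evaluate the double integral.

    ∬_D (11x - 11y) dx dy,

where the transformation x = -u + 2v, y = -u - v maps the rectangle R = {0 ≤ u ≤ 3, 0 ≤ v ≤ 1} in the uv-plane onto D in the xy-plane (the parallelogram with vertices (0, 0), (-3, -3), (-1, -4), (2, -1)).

Compute the Jacobian determinant of (x, y) with respect to (u, v):

    ∂(x,y)/∂(u,v) = | -1  2 | = (-1)(-1) - (2)(-1) = 3.
                   | -1  -1 |

Its absolute value is |J| = 3 (the area scaling factor).

Substituting x = -u + 2v, y = -u - v into the integrand,

    11x - 11y → 33v,

so the integral becomes

    ∬_R (33v) · |J| du dv = ∫_0^3 ∫_0^1 (99v) dv du.

Inner (v): 99/2.
Outer (u): 297/2.

Therefore ∬_D (11x - 11y) dx dy = 297/2.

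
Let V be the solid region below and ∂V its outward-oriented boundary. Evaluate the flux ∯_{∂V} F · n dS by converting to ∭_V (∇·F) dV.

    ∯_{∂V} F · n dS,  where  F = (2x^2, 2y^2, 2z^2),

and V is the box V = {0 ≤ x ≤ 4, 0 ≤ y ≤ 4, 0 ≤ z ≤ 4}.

By the divergence theorem,

    ∯_{∂V} F · n dS = ∭_V (∇ · F) dV.

Compute the divergence:
    ∇ · F = ∂F_x/∂x + ∂F_y/∂y + ∂F_z/∂z = 4x + 4y + 4z.

V is a rectangular box, so dV = dx dy dz with 0 ≤ x ≤ 4, 0 ≤ y ≤ 4, 0 ≤ z ≤ 4.

Integrate (4x + 4y + 4z) over V as an iterated integral:

    ∭_V (∇·F) dV = ∫_0^{4} ∫_0^{4} ∫_0^{4} (4x + 4y + 4z) dz dy dx.

Inner (z from 0 to 4): 16x + 16y + 32.
Middle (y from 0 to 4): 64x + 256.
Outer (x from 0 to 4): 1536.

Therefore ∯_{∂V} F · n dS = 1536.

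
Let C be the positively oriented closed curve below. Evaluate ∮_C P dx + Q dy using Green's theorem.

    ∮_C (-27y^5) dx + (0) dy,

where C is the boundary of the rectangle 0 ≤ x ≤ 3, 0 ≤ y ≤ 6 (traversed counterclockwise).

Green's theorem converts the closed line integral into a double integral over the enclosed region D:

    ∮_C P dx + Q dy = ∬_D (∂Q/∂x - ∂P/∂y) dA.

Here P = -27y^5, Q = 0, so

    ∂Q/∂x = 0,    ∂P/∂y = -135y^4,
    ∂Q/∂x - ∂P/∂y = 135y^4.

D is the region 0 ≤ x ≤ 3, 0 ≤ y ≤ 6. Evaluating the double integral:

    ∬_D (135y^4) dA = ∫_0^{3} ∫_0^{6} (135y^4) dy dx.

Inner (y from 0 to 6): 209952.
Outer (x from 0 to 3): 629856.

Therefore ∮_C P dx + Q dy = 629856.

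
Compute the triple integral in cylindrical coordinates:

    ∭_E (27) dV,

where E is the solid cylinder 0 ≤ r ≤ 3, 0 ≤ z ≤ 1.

In cylindrical coordinates, x = r cos(θ), y = r sin(θ), z = z, and dV = r dr dθ dz.

The integrand becomes 27, so

    ∭_E (27) dV = ∫_{0}^{2π} ∫_{0}^{3} ∫_{0}^{1} (27) · r dz dr dθ.

Inner (z): 27r.
Middle (r from 0 to 3): 243/2.
Outer (θ): 243π.

Therefore the triple integral equals 243π.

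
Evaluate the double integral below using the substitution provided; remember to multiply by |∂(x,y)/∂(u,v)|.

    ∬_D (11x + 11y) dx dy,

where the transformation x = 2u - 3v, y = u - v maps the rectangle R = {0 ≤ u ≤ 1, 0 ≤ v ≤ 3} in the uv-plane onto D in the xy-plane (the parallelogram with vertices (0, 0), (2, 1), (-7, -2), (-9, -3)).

Compute the Jacobian determinant of (x, y) with respect to (u, v):

    ∂(x,y)/∂(u,v) = | 2  -3 | = (2)(-1) - (-3)(1) = 1.
                   | 1  -1 |

Its absolute value is |J| = 1 (the area scaling factor).

Substituting x = 2u - 3v, y = u - v into the integrand,

    11x + 11y → 33u - 44v,

so the integral becomes

    ∬_R (33u - 44v) · |J| du dv = ∫_0^1 ∫_0^3 (33u - 44v) dv du.

Inner (v): 99u - 198.
Outer (u): -297/2.

Therefore ∬_D (11x + 11y) dx dy = -297/2.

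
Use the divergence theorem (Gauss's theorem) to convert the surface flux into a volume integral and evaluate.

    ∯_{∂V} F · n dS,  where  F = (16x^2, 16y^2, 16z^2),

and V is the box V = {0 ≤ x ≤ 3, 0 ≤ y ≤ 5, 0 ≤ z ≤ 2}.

By the divergence theorem,

    ∯_{∂V} F · n dS = ∭_V (∇ · F) dV.

Compute the divergence:
    ∇ · F = ∂F_x/∂x + ∂F_y/∂y + ∂F_z/∂z = 32x + 32y + 32z.

V is a rectangular box, so dV = dx dy dz with 0 ≤ x ≤ 3, 0 ≤ y ≤ 5, 0 ≤ z ≤ 2.

Integrate (32x + 32y + 32z) over V as an iterated integral:

    ∭_V (∇·F) dV = ∫_0^{3} ∫_0^{5} ∫_0^{2} (32x + 32y + 32z) dz dy dx.

Inner (z from 0 to 2): 64x + 64y + 64.
Middle (y from 0 to 5): 320x + 1120.
Outer (x from 0 to 3): 4800.

Therefore ∯_{∂V} F · n dS = 4800.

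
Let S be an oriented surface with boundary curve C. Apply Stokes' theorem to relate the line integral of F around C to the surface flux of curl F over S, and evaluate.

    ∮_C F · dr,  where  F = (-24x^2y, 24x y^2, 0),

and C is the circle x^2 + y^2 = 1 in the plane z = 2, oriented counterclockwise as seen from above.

Let S be the flat disk x^2 + y^2 ≤ 1 in the plane z = 2, with upward unit normal n̂ = ẑ. By Stokes' theorem,

    ∮_C F · dr = ∬_S (∇ × F) · n̂ dS = ∬_D (curl F)_z dA,

where D is the disk x^2 + y^2 ≤ 1.

Compute the curl of F = (-24x^2y, 24x y^2, 0):
    (∇ × F)_x = ∂F_z/∂y - ∂F_y/∂z = 0,
    (∇ × F)_y = ∂F_x/∂z - ∂F_z/∂x = 0,
    (∇ × F)_z = ∂F_y/∂x - ∂F_x/∂y = 24x^2 + 24y^2.

On z = 2, (curl F)_z = 24x^2 + 24y^2.

Convert to polar (x = r cos θ, y = r sin θ, dA = r dr dθ); the integrand becomes 24r^2, so

    ∬_D (curl F)_z dA = ∫_0^{2π} ∫_0^{1} (24r^2) · r dr dθ.

Inner (r from 0 to 1): 6.
Outer (θ from 0 to 2π): 12π.

Therefore ∮_C F · dr = 12π.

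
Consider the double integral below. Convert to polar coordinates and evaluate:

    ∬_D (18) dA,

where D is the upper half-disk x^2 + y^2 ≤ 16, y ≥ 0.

The region D is 0 ≤ r ≤ 4, 0 ≤ θ ≤ π in polar coordinates, where x = r cos(θ), y = r sin(θ), and dA = r dr dθ.

Under the substitution, the integrand becomes 18, so

    ∬_D (18) dA = ∫_{0}^{π} ∫_{0}^{4} (18) · r dr dθ.

Inner integral (in r): ∫_{0}^{4} (18) · r dr = 144.

Outer integral (in θ): ∫_{0}^{π} (144) dθ = 144π.

Therefore ∬_D (18) dA = 144π.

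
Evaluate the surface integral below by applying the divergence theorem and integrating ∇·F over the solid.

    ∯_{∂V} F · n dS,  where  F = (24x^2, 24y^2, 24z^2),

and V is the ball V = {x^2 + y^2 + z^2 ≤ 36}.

By the divergence theorem,

    ∯_{∂V} F · n dS = ∭_V (∇ · F) dV.

Compute the divergence:
    ∇ · F = ∂F_x/∂x + ∂F_y/∂y + ∂F_z/∂z = 48x + 48y + 48z.

In spherical coordinates, x = ρ sin(φ) cos(θ), y = ρ sin(φ) sin(θ), z = ρ cos(φ), dV = ρ^2 sin(φ) dρ dφ dθ, with 0 ≤ ρ ≤ 6, 0 ≤ φ ≤ π, 0 ≤ θ ≤ 2π.

The integrand, after substitution and multiplying by the volume element, becomes (48ρ (sqrt(2)sin(φ)sin(θ + π/4) + cos(φ))) · ρ^2 sin(φ), so

    ∭_V (∇·F) dV = ∫_0^{2π} ∫_0^{π} ∫_0^{6} (48ρ (sqrt(2)sin(φ)sin(θ + π/4) + cos(φ))) · ρ^2 sin(φ) dρ dφ dθ.

Inner (ρ from 0 to 6): 15552(sqrt(2)sin(φ)sin(θ + π/4) + cos(φ))sin(φ).
Middle (φ from 0 to π): 7776sqrt(2)π sin(θ + π/4).
Outer (θ from 0 to 2π): 0.

Therefore ∯_{∂V} F · n dS = 0.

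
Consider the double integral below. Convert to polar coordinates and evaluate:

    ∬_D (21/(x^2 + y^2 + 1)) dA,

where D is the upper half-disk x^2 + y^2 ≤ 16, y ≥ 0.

The region D is 0 ≤ r ≤ 4, 0 ≤ θ ≤ π in polar coordinates, where x = r cos(θ), y = r sin(θ), and dA = r dr dθ.

Under the substitution, the integrand becomes 21/(r^2 + 1), so

    ∬_D (21/(x^2 + y^2 + 1)) dA = ∫_{0}^{π} ∫_{0}^{4} (21/(r^2 + 1)) · r dr dθ.

Inner integral (in r): ∫_{0}^{4} (21/(r^2 + 1)) · r dr = 21log(17)/2.

Outer integral (in θ): ∫_{0}^{π} (21log(17)/2) dθ = 21π log(17)/2.

Therefore ∬_D (21/(x^2 + y^2 + 1)) dA = 21π log(17)/2.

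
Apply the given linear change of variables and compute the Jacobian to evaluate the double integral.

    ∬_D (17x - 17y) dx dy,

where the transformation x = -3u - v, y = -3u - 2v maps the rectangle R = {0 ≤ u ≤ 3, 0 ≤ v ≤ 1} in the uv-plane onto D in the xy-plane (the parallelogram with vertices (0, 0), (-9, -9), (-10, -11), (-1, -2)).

Compute the Jacobian determinant of (x, y) with respect to (u, v):

    ∂(x,y)/∂(u,v) = | -3  -1 | = (-3)(-2) - (-1)(-3) = 3.
                   | -3  -2 |

Its absolute value is |J| = 3 (the area scaling factor).

Substituting x = -3u - v, y = -3u - 2v into the integrand,

    17x - 17y → 17v,

so the integral becomes

    ∬_R (17v) · |J| du dv = ∫_0^3 ∫_0^1 (51v) dv du.

Inner (v): 51/2.
Outer (u): 153/2.

Therefore ∬_D (17x - 17y) dx dy = 153/2.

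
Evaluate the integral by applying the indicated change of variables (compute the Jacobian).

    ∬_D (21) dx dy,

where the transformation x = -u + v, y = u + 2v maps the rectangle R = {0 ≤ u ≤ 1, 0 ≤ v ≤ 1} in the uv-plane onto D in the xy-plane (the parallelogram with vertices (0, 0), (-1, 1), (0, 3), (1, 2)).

Compute the Jacobian determinant of (x, y) with respect to (u, v):

    ∂(x,y)/∂(u,v) = | -1  1 | = (-1)(2) - (1)(1) = -3.
                   | 1  2 |

Its absolute value is |J| = 3 (the area scaling factor).

Substituting x = -u + v, y = u + 2v into the integrand,

    21 → 21,

so the integral becomes

    ∬_R (21) · |J| du dv = ∫_0^1 ∫_0^1 (63) dv du.

Inner (v): 63.
Outer (u): 63.

Therefore ∬_D (21) dx dy = 63.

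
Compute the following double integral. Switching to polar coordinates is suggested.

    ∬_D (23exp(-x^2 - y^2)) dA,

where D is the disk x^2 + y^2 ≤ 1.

The region D is 0 ≤ r ≤ 1, 0 ≤ θ ≤ 2π in polar coordinates, where x = r cos(θ), y = r sin(θ), and dA = r dr dθ.

Under the substitution, the integrand becomes 23exp(-r^2), so

    ∬_D (23exp(-x^2 - y^2)) dA = ∫_{0}^{2π} ∫_{0}^{1} (23exp(-r^2)) · r dr dθ.

Inner integral (in r): ∫_{0}^{1} (23exp(-r^2)) · r dr = 23/2 - 23exp(-1)/2.

Outer integral (in θ): ∫_{0}^{2π} (23/2 - 23exp(-1)/2) dθ = -23π exp(-1) + 23π.

Therefore ∬_D (23exp(-x^2 - y^2)) dA = -23π exp(-1) + 23π.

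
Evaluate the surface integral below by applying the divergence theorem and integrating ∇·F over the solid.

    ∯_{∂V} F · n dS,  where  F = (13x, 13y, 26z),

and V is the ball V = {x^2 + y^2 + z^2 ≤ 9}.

By the divergence theorem,

    ∯_{∂V} F · n dS = ∭_V (∇ · F) dV.

Compute the divergence:
    ∇ · F = ∂F_x/∂x + ∂F_y/∂y + ∂F_z/∂z = 13 + 13 + 26 = 52.

In spherical coordinates, x = ρ sin(φ) cos(θ), y = ρ sin(φ) sin(θ), z = ρ cos(φ), dV = ρ^2 sin(φ) dρ dφ dθ, with 0 ≤ ρ ≤ 3, 0 ≤ φ ≤ π, 0 ≤ θ ≤ 2π.

The integrand, after substitution and multiplying by the volume element, becomes (52) · ρ^2 sin(φ), so

    ∭_V (∇·F) dV = ∫_0^{2π} ∫_0^{π} ∫_0^{3} (52) · ρ^2 sin(φ) dρ dφ dθ.

Inner (ρ from 0 to 3): 468sin(φ).
Middle (φ from 0 to π): 936.
Outer (θ from 0 to 2π): 1872π.

Therefore ∯_{∂V} F · n dS = 1872π.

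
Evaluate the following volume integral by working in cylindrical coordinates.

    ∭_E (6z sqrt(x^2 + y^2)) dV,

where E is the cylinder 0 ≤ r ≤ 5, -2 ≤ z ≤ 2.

In cylindrical coordinates, x = r cos(θ), y = r sin(θ), z = z, and dV = r dr dθ dz.

The integrand becomes 6r z, so

    ∭_E (6z sqrt(x^2 + y^2)) dV = ∫_{0}^{2π} ∫_{0}^{5} ∫_{-2}^{2} (6r z) · r dz dr dθ.

Inner (z): 0.
Middle (r from 0 to 5): 0.
Outer (θ): 0.

Therefore the triple integral equals 0.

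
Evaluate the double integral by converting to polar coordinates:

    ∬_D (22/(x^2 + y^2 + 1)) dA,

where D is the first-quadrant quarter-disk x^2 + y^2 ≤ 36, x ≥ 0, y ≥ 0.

The region D is 0 ≤ r ≤ 6, 0 ≤ θ ≤ π/2 in polar coordinates, where x = r cos(θ), y = r sin(θ), and dA = r dr dθ.

Under the substitution, the integrand becomes 22/(r^2 + 1), so

    ∬_D (22/(x^2 + y^2 + 1)) dA = ∫_{0}^{π/2} ∫_{0}^{6} (22/(r^2 + 1)) · r dr dθ.

Inner integral (in r): ∫_{0}^{6} (22/(r^2 + 1)) · r dr = log(177917621779460413).

Outer integral (in θ): ∫_{0}^{π/2} (log(177917621779460413)) dθ = log(177917621779460413^(π/2)).

Therefore ∬_D (22/(x^2 + y^2 + 1)) dA = log(177917621779460413^(π/2)).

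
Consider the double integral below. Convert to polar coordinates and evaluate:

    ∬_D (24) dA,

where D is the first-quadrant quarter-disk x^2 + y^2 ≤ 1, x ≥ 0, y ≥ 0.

The region D is 0 ≤ r ≤ 1, 0 ≤ θ ≤ π/2 in polar coordinates, where x = r cos(θ), y = r sin(θ), and dA = r dr dθ.

Under the substitution, the integrand becomes 24, so

    ∬_D (24) dA = ∫_{0}^{π/2} ∫_{0}^{1} (24) · r dr dθ.

Inner integral (in r): ∫_{0}^{1} (24) · r dr = 12.

Outer integral (in θ): ∫_{0}^{π/2} (12) dθ = 6π.

Therefore ∬_D (24) dA = 6π.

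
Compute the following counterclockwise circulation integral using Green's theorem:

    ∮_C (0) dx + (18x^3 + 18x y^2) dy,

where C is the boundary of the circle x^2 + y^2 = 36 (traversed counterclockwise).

Green's theorem converts the closed line integral into a double integral over the enclosed region D:

    ∮_C P dx + Q dy = ∬_D (∂Q/∂x - ∂P/∂y) dA.

Here P = 0, Q = 18x^3 + 18x y^2, so

    ∂Q/∂x = 54x^2 + 18y^2,    ∂P/∂y = 0,
    ∂Q/∂x - ∂P/∂y = 54x^2 + 18y^2.

D is the region x^2 + y^2 ≤ 36. Evaluating the double integral:

In polar coordinates (x = r cos θ, y = r sin θ, dA = r dr dθ) the integrand becomes 18r^2(cos(2θ) + 2), so

    ∬_D (54x^2 + 18y^2) dA = ∫_0^{2π} ∫_0^{6} (18r^2(cos(2θ) + 2)) · r dr dθ.

Inner (r from 0 to 6): 5832cos(2θ) + 11664.
Outer (θ from 0 to 2π): 23328π.

Therefore ∮_C P dx + Q dy = 23328π.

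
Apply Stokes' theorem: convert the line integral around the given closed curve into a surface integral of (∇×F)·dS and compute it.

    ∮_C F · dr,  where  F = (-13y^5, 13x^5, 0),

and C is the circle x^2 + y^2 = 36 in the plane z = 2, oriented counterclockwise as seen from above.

Let S be the flat disk x^2 + y^2 ≤ 36 in the plane z = 2, with upward unit normal n̂ = ẑ. By Stokes' theorem,

    ∮_C F · dr = ∬_S (∇ × F) · n̂ dS = ∬_D (curl F)_z dA,

where D is the disk x^2 + y^2 ≤ 36.

Compute the curl of F = (-13y^5, 13x^5, 0):
    (∇ × F)_x = ∂F_z/∂y - ∂F_y/∂z = 0,
    (∇ × F)_y = ∂F_x/∂z - ∂F_z/∂x = 0,
    (∇ × F)_z = ∂F_y/∂x - ∂F_x/∂y = 65x^4 + 65y^4.

On z = 2, (curl F)_z = 65x^4 + 65y^4.

Convert to polar (x = r cos θ, y = r sin θ, dA = r dr dθ); the integrand becomes 65r^4(sin(θ)^4 + cos(θ)^4), so

    ∬_D (curl F)_z dA = ∫_0^{2π} ∫_0^{6} (65r^4(sin(θ)^4 + cos(θ)^4)) · r dr dθ.

Inner (r from 0 to 6): 505440sin(θ)^4 + 505440cos(θ)^4.
Outer (θ from 0 to 2π): 758160π.

Therefore ∮_C F · dr = 758160π.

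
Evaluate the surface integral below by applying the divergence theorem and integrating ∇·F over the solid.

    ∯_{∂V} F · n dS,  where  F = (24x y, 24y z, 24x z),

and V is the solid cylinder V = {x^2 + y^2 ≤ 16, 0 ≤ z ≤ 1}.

By the divergence theorem,

    ∯_{∂V} F · n dS = ∭_V (∇ · F) dV.

Compute the divergence:
    ∇ · F = ∂F_x/∂x + ∂F_y/∂y + ∂F_z/∂z = 24y + 24z + 24x = 24x + 24y + 24z.

In cylindrical coordinates, x = r cos(θ), y = r sin(θ), z = z, dV = r dr dθ dz, with 0 ≤ r ≤ 4, 0 ≤ θ ≤ 2π, 0 ≤ z ≤ 1.

The integrand, after substitution and multiplying by the volume element, becomes (24sqrt(2)r sin(θ + π/4) + 24z) · r, so

    ∭_V (∇·F) dV = ∫_0^{2π} ∫_0^{4} ∫_0^{1} (24sqrt(2)r sin(θ + π/4) + 24z) · r dz dr dθ.

Inner (z from 0 to 1): 12r (2sqrt(2)r sin(θ + π/4) + 1).
Middle (r from 0 to 4): 512sqrt(2)sin(θ + π/4) + 96.
Outer (θ from 0 to 2π): 192π.

Therefore ∯_{∂V} F · n dS = 192π.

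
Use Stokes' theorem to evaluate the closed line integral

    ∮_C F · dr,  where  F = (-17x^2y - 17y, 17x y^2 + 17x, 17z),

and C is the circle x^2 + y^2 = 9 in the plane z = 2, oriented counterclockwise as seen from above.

Let S be the flat disk x^2 + y^2 ≤ 9 in the plane z = 2, with upward unit normal n̂ = ẑ. By Stokes' theorem,

    ∮_C F · dr = ∬_S (∇ × F) · n̂ dS = ∬_D (curl F)_z dA,

where D is the disk x^2 + y^2 ≤ 9.

Compute the curl of F = (-17x^2y - 17y, 17x y^2 + 17x, 17z):
    (∇ × F)_x = ∂F_z/∂y - ∂F_y/∂z = 0,
    (∇ × F)_y = ∂F_x/∂z - ∂F_z/∂x = 0,
    (∇ × F)_z = ∂F_y/∂x - ∂F_x/∂y = 17x^2 + 17y^2 + 34.

On z = 2, (curl F)_z = 17x^2 + 17y^2 + 34.

Convert to polar (x = r cos θ, y = r sin θ, dA = r dr dθ); the integrand becomes 17r^2 + 34, so

    ∬_D (curl F)_z dA = ∫_0^{2π} ∫_0^{3} (17r^2 + 34) · r dr dθ.

Inner (r from 0 to 3): 1989/4.
Outer (θ from 0 to 2π): 1989π/2.

Therefore ∮_C F · dr = 1989π/2.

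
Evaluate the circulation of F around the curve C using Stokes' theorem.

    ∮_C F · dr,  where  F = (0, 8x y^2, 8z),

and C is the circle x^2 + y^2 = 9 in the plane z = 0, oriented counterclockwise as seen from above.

Let S be the flat disk x^2 + y^2 ≤ 9 in the plane z = 0, with upward unit normal n̂ = ẑ. By Stokes' theorem,

    ∮_C F · dr = ∬_S (∇ × F) · n̂ dS = ∬_D (curl F)_z dA,

where D is the disk x^2 + y^2 ≤ 9.

Compute the curl of F = (0, 8x y^2, 8z):
    (∇ × F)_x = ∂F_z/∂y - ∂F_y/∂z = 0,
    (∇ × F)_y = ∂F_x/∂z - ∂F_z/∂x = 0,
    (∇ × F)_z = ∂F_y/∂x - ∂F_x/∂y = 8y^2.

On z = 0, (curl F)_z = 8y^2.

Convert to polar (x = r cos θ, y = r sin θ, dA = r dr dθ); the integrand becomes 8r^2sin(θ)^2, so

    ∬_D (curl F)_z dA = ∫_0^{2π} ∫_0^{3} (8r^2sin(θ)^2) · r dr dθ.

Inner (r from 0 to 3): 162sin(θ)^2.
Outer (θ from 0 to 2π): 162π.

Therefore ∮_C F · dr = 162π.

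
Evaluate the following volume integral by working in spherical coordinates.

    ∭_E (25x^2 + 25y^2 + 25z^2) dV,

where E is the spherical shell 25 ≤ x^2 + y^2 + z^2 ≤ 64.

In spherical coordinates, x = ρ sin(φ) cos(θ), y = ρ sin(φ) sin(θ), z = ρ cos(φ), and dV = ρ^2 sin(φ) dρ dφ dθ.

The integrand becomes 25ρ^2, so

    ∭_E (25x^2 + 25y^2 + 25z^2) dV = ∫_{0}^{2π} ∫_{0}^{π} ∫_{5}^{8} (25ρ^2) · ρ^2 sin(φ) dρ dφ dθ.

Inner (ρ): 148215sin(φ).
Middle (φ): 296430.
Outer (θ): 592860π.

Therefore the triple integral equals 592860π.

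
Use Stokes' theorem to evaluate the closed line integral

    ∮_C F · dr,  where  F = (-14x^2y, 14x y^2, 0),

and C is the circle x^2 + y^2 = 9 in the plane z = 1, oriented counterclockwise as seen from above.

Let S be the flat disk x^2 + y^2 ≤ 9 in the plane z = 1, with upward unit normal n̂ = ẑ. By Stokes' theorem,

    ∮_C F · dr = ∬_S (∇ × F) · n̂ dS = ∬_D (curl F)_z dA,

where D is the disk x^2 + y^2 ≤ 9.

Compute the curl of F = (-14x^2y, 14x y^2, 0):
    (∇ × F)_x = ∂F_z/∂y - ∂F_y/∂z = 0,
    (∇ × F)_y = ∂F_x/∂z - ∂F_z/∂x = 0,
    (∇ × F)_z = ∂F_y/∂x - ∂F_x/∂y = 14x^2 + 14y^2.

On z = 1, (curl F)_z = 14x^2 + 14y^2.

Convert to polar (x = r cos θ, y = r sin θ, dA = r dr dθ); the integrand becomes 14r^2, so

    ∬_D (curl F)_z dA = ∫_0^{2π} ∫_0^{3} (14r^2) · r dr dθ.

Inner (r from 0 to 3): 567/2.
Outer (θ from 0 to 2π): 567π.

Therefore ∮_C F · dr = 567π.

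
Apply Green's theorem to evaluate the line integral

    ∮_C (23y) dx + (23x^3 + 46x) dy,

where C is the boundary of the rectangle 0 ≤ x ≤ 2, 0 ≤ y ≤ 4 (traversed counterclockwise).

Green's theorem converts the closed line integral into a double integral over the enclosed region D:

    ∮_C P dx + Q dy = ∬_D (∂Q/∂x - ∂P/∂y) dA.

Here P = 23y, Q = 23x^3 + 46x, so

    ∂Q/∂x = 69x^2 + 46,    ∂P/∂y = 23,
    ∂Q/∂x - ∂P/∂y = 69x^2 + 23.

D is the region 0 ≤ x ≤ 2, 0 ≤ y ≤ 4. Evaluating the double integral:

    ∬_D (69x^2 + 23) dA = ∫_0^{2} ∫_0^{4} (69x^2 + 23) dy dx.

Inner (y from 0 to 4): 276x^2 + 92.
Outer (x from 0 to 2): 920.

Therefore ∮_C P dx + Q dy = 920.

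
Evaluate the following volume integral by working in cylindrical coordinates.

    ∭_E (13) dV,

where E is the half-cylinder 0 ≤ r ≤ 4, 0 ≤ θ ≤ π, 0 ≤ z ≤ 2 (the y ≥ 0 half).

In cylindrical coordinates, x = r cos(θ), y = r sin(θ), z = z, and dV = r dr dθ dz.

The integrand becomes 13, so

    ∭_E (13) dV = ∫_{0}^{π} ∫_{0}^{4} ∫_{0}^{2} (13) · r dz dr dθ.

Inner (z): 26r.
Middle (r from 0 to 4): 208.
Outer (θ): 208π.

Therefore the triple integral equals 208π.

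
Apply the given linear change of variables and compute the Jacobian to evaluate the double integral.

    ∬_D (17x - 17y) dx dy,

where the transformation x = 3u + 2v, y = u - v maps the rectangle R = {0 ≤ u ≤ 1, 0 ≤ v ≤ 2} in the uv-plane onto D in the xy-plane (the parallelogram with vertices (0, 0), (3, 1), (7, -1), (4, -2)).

Compute the Jacobian determinant of (x, y) with respect to (u, v):

    ∂(x,y)/∂(u,v) = | 3  2 | = (3)(-1) - (2)(1) = -5.
                   | 1  -1 |

Its absolute value is |J| = 5 (the area scaling factor).

Substituting x = 3u + 2v, y = u - v into the integrand,

    17x - 17y → 34u + 51v,

so the integral becomes

    ∬_R (34u + 51v) · |J| du dv = ∫_0^1 ∫_0^2 (170u + 255v) dv du.

Inner (v): 340u + 510.
Outer (u): 680.

Therefore ∬_D (17x - 17y) dx dy = 680.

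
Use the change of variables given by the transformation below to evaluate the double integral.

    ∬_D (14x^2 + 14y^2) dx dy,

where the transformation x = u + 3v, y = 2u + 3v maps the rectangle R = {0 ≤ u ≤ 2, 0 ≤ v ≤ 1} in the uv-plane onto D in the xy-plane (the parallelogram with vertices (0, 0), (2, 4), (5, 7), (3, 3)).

Compute the Jacobian determinant of (x, y) with respect to (u, v):

    ∂(x,y)/∂(u,v) = | 1  3 | = (1)(3) - (3)(2) = -3.
                   | 2  3 |

Its absolute value is |J| = 3 (the area scaling factor).

Substituting x = u + 3v, y = 2u + 3v into the integrand,

    14x^2 + 14y^2 → 70u^2 + 252u v + 252v^2,

so the integral becomes

    ∬_R (70u^2 + 252u v + 252v^2) · |J| du dv = ∫_0^2 ∫_0^1 (210u^2 + 756u v + 756v^2) dv du.

Inner (v): 210u^2 + 378u + 252.
Outer (u): 1820.

Therefore ∬_D (14x^2 + 14y^2) dx dy = 1820.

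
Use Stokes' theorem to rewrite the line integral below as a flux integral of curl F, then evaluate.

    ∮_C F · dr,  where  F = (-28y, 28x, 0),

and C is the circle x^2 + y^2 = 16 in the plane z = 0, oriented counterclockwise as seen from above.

Let S be the flat disk x^2 + y^2 ≤ 16 in the plane z = 0, with upward unit normal n̂ = ẑ. By Stokes' theorem,

    ∮_C F · dr = ∬_S (∇ × F) · n̂ dS = ∬_D (curl F)_z dA,

where D is the disk x^2 + y^2 ≤ 16.

Compute the curl of F = (-28y, 28x, 0):
    (∇ × F)_x = ∂F_z/∂y - ∂F_y/∂z = 0,
    (∇ × F)_y = ∂F_x/∂z - ∂F_z/∂x = 0,
    (∇ × F)_z = ∂F_y/∂x - ∂F_x/∂y = 56.

On z = 0, (curl F)_z = 56.

Convert to polar (x = r cos θ, y = r sin θ, dA = r dr dθ); the integrand becomes 56, so

    ∬_D (curl F)_z dA = ∫_0^{2π} ∫_0^{4} (56) · r dr dθ.

Inner (r from 0 to 4): 448.
Outer (θ from 0 to 2π): 896π.

Therefore ∮_C F · dr = 896π.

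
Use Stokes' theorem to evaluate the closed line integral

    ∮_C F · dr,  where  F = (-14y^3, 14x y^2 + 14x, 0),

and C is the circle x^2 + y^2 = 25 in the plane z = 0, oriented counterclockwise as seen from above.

Let S be the flat disk x^2 + y^2 ≤ 25 in the plane z = 0, with upward unit normal n̂ = ẑ. By Stokes' theorem,

    ∮_C F · dr = ∬_S (∇ × F) · n̂ dS = ∬_D (curl F)_z dA,

where D is the disk x^2 + y^2 ≤ 25.

Compute the curl of F = (-14y^3, 14x y^2 + 14x, 0):
    (∇ × F)_x = ∂F_z/∂y - ∂F_y/∂z = 0,
    (∇ × F)_y = ∂F_x/∂z - ∂F_z/∂x = 0,
    (∇ × F)_z = ∂F_y/∂x - ∂F_x/∂y = 56y^2 + 14.

On z = 0, (curl F)_z = 56y^2 + 14.

Convert to polar (x = r cos θ, y = r sin θ, dA = r dr dθ); the integrand becomes 56r^2sin(θ)^2 + 14, so

    ∬_D (curl F)_z dA = ∫_0^{2π} ∫_0^{5} (56r^2sin(θ)^2 + 14) · r dr dθ.

Inner (r from 0 to 5): 8750sin(θ)^2 + 175.
Outer (θ from 0 to 2π): 9100π.

Therefore ∮_C F · dr = 9100π.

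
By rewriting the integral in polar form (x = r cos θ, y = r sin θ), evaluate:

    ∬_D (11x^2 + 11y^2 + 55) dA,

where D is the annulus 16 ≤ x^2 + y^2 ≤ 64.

The region D is 4 ≤ r ≤ 8, 0 ≤ θ ≤ 2π in polar coordinates, where x = r cos(θ), y = r sin(θ), and dA = r dr dθ.

Under the substitution, the integrand becomes 11r^2 + 55, so

    ∬_D (11x^2 + 11y^2 + 55) dA = ∫_{0}^{2π} ∫_{4}^{8} (11r^2 + 55) · r dr dθ.

Inner integral (in r): ∫_{4}^{8} (11r^2 + 55) · r dr = 11880.

Outer integral (in θ): ∫_{0}^{2π} (11880) dθ = 23760π.

Therefore ∬_D (11x^2 + 11y^2 + 55) dA = 23760π.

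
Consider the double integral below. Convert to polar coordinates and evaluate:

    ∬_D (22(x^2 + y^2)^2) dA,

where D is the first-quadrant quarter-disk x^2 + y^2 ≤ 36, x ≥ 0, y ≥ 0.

The region D is 0 ≤ r ≤ 6, 0 ≤ θ ≤ π/2 in polar coordinates, where x = r cos(θ), y = r sin(θ), and dA = r dr dθ.

Under the substitution, the integrand becomes 22r^4, so

    ∬_D (22(x^2 + y^2)^2) dA = ∫_{0}^{π/2} ∫_{0}^{6} (22r^4) · r dr dθ.

Inner integral (in r): ∫_{0}^{6} (22r^4) · r dr = 171072.

Outer integral (in θ): ∫_{0}^{π/2} (171072) dθ = 85536π.

Therefore ∬_D (22(x^2 + y^2)^2) dA = 85536π.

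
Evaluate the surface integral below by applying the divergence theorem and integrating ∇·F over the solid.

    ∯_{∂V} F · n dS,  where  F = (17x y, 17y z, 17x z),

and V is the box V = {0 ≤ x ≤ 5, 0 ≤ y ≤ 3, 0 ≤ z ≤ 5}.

By the divergence theorem,

    ∯_{∂V} F · n dS = ∭_V (∇ · F) dV.

Compute the divergence:
    ∇ · F = ∂F_x/∂x + ∂F_y/∂y + ∂F_z/∂z = 17y + 17z + 17x = 17x + 17y + 17z.

V is a rectangular box, so dV = dx dy dz with 0 ≤ x ≤ 5, 0 ≤ y ≤ 3, 0 ≤ z ≤ 5.

Integrate (17x + 17y + 17z) over V as an iterated integral:

    ∭_V (∇·F) dV = ∫_0^{5} ∫_0^{3} ∫_0^{5} (17x + 17y + 17z) dz dy dx.

Inner (z from 0 to 5): 85x + 85y + 425/2.
Middle (y from 0 to 3): 255x + 1020.
Outer (x from 0 to 5): 16575/2.

Therefore ∯_{∂V} F · n dS = 16575/2.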